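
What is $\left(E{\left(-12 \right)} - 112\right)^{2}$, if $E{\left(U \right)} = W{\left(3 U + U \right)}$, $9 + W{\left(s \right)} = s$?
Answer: $28561$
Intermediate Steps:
$W{\left(s \right)} = -9 + s$
$E{\left(U \right)} = -9 + 4 U$ ($E{\left(U \right)} = -9 + \left(3 U + U\right) = -9 + 4 U$)
$\left(E{\left(-12 \right)} - 112\right)^{2} = \left(\left(-9 + 4 \left(-12\right)\right) - 112\right)^{2} = \left(\left(-9 - 48\right) - 112\right)^{2} = \left(-57 - 112\right)^{2} = \left(-169\right)^{2} = 28561$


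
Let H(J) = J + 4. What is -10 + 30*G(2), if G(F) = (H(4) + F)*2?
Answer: 590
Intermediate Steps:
H(J) = 4 + J
G(F) = 16 + 2*F (G(F) = ((4 + 4) + F)*2 = (8 + F)*2 = 16 + 2*F)
-10 + 30*G(2) = -10 + 30*(16 + 2*2) = -10 + 30*(16 + 4) = -10 + 30*20 = -10 + 600 = 590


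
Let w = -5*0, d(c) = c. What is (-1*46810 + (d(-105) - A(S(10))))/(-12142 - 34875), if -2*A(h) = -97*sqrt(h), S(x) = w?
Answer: 46915/47017 ≈ 0.99783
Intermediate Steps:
w = 0
S(x) = 0
A(h) = 97*sqrt(h)/2 (A(h) = -(-97)*sqrt(h)/2 = 97*sqrt(h)/2)
(-1*46810 + (d(-105) - A(S(10))))/(-12142 - 34875) = (-1*46810 + (-105 - 97*sqrt(0)/2))/(-12142 - 34875) = (-46810 + (-105 - 97*0/2))/(-47017) = (-46810 + (-105 - 1*0))*(-1/47017) = (-46810 + (-105 + 0))*(-1/47017) = (-46810 - 105)*(-1/47017) = -46915*(-1/47017) = 46915/47017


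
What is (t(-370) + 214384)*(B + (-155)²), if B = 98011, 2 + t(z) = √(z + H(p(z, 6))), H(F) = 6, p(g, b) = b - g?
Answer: 26162321752 + 244072*I*√91 ≈ 2.6162e+10 + 2.3283e+6*I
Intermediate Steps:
t(z) = -2 + √(6 + z) (t(z) = -2 + √(z + 6) = -2 + √(6 + z))
(t(-370) + 214384)*(B + (-155)²) = ((-2 + √(6 - 370)) + 214384)*(98011 + (-155)²) = ((-2 + √(-364)) + 214384)*(98011 + 24025) = ((-2 + 2*I*√91) + 214384)*122036 = (214382 + 2*I*√91)*122036 = 26162321752 + 244072*I*√91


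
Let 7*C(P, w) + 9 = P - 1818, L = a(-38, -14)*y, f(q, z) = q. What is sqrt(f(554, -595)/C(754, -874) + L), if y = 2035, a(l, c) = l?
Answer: 2*I*sqrt(22259108166)/1073 ≈ 278.09*I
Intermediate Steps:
L = -77330 (L = -38*2035 = -77330)
C(P, w) = -261 + P/7 (C(P, w) = -9/7 + (P - 1818)/7 = -9/7 + (-1818 + P)/7 = -9/7 + (-1818/7 + P/7) = -261 + P/7)
sqrt(f(554, -595)/C(754, -874) + L) = sqrt(554/(-261 + (1/7)*754) - 77330) = sqrt(554/(-261 + 754/7) - 77330) = sqrt(554/(-1073/7) - 77330) = sqrt(554*(-7/1073) - 77330) = sqrt(-3878/1073 - 77330) = sqrt(-82978968/1073) = 2*I*sqrt(22259108166)/1073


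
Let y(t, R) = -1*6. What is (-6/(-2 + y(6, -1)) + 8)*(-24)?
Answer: -210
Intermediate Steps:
y(t, R) = -6
(-6/(-2 + y(6, -1)) + 8)*(-24) = (-6/(-2 - 6) + 8)*(-24) = (-6/(-8) + 8)*(-24) = (-⅛*(-6) + 8)*(-24) = (¾ + 8)*(-24) = (35/4)*(-24) = -210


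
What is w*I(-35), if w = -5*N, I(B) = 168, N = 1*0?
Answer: 0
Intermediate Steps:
N = 0
w = 0 (w = -5*0 = 0)
w*I(-35) = 0*168 = 0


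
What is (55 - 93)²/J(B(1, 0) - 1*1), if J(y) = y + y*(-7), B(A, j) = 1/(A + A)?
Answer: 1444/3 ≈ 481.33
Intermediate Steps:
B(A, j) = 1/(2*A)
J(y) = -6*y (J(y) = y - 7*y = -6*y)
(55 - 93)²/J(B(1, 0) - 1*1) = (55 - 93)²/((-6*((½)/1 - 1*1))) = (-38)²/((-6*((½)*1 - 1))) = 1444/((-6*(½ - 1))) = 1444/((-6*(-½))) = 1444/3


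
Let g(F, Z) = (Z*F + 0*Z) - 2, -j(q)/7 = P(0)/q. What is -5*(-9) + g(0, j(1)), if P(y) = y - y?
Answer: 43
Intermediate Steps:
P(y) = 0
j(q) = 0 (j(q) = -0/q = -7*0 = 0)
g(F, Z) = -2 + F*Z (g(F, Z) = (F*Z + 0) - 2 = F*Z - 2 = -2 + F*Z)
-5*(-9) + g(0, j(1)) = -5*(-9) + (-2 + 0*0) = 45 + (-2 + 0) = 45 - 2 = 43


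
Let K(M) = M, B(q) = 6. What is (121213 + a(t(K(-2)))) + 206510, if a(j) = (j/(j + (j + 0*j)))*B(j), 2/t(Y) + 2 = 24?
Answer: 327726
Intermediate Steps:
t(Y) = 1/11 (t(Y) = 2/(-2 + 24) = 2/22 = 2*(1/22) = 1/11)
a(j) = 3 (a(j) = (j/(j + (j + 0*j)))*6 = (j/(j + (j + 0)))*6 = (j/(j + j))*6 = (j/((2*j)))*6 = ((1/(2*j))*j)*6 = (½)*6 = 3)
(121213 + a(t(K(-2)))) + 206510 = (121213 + 3) + 206510 = 121216 + 206510 = 327726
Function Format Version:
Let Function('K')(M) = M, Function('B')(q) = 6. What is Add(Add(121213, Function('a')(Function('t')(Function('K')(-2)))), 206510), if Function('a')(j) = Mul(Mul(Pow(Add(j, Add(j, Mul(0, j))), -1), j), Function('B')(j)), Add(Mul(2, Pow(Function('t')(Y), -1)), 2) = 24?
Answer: 327726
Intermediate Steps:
Function('t')(Y) = Rational(1, 11) (Function('t')(Y) = Mul(2, Pow(Add(-2, 24), -1)) = Mul(2, Pow(22, -1)) = Mul(2, Rational(1, 22)) = Rational(1, 11))
Function('a')(j) = 3 (Function('a')(j) = Mul(Mul(Pow(Add(j, Add(j, Mul(0, j))), -1), j), 6) = Mul(Mul(Pow(Add(j, Add(j, 0)), -1), j), 6) = Mul(Mul(Pow(Add(j, j), -1), j), 6) = Mul(Mul(Pow(Mul(2, j), -1), j), 6) = Mul(Mul(Mul(Rational(1, 2), Pow(j, -1)), j), 6) = Mul(Rational(1, 2), 6) = 3)
Add(Add(121213, Function('a')(Function('t')(Function('K')(-2)))), 206510) = Add(Add(121213, 3), 206510) = Add(121216, 206510) = 327726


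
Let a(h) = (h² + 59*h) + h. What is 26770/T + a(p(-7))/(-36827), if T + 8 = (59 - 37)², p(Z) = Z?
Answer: 70431099/1252118 ≈ 56.250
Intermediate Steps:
T = 476 (T = -8 + (59 - 37)² = -8 + 22² = -8 + 484 = 476)
a(h) = h² + 60*h
26770/T + a(p(-7))/(-36827) = 26770/476 - 7*(60 - 7)/(-36827) = 26770*(1/476) - 7*53*(-1/36827) = 13385/238 - 371*(-1/36827) = 13385/238 + 53/5261 = 70431099/1252118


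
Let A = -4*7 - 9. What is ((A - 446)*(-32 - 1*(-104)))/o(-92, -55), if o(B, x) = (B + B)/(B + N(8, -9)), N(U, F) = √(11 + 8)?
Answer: -17388 + 189*√19 ≈ -16564.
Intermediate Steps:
N(U, F) = √19
A = -37 (A = -28 - 9 = -37)
o(B, x) = 2*B/(B + √19) (o(B, x) = (B + B)/(B + √19) = (2*B)/(B + √19) = 2*B/(B + √19))
((A - 446)*(-32 - 1*(-104)))/o(-92, -55) = ((-37 - 446)*(-32 - 1*(-104)))/((2*(-92)/(-92 + √19))) = (-483*(-32 + 104))/((-184/(-92 + √19))) = (-483*72)*(½ - √19/184) = -34776*(½ - √19/184) = -17388 + 189*√19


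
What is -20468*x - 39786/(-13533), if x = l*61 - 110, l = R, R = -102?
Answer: 584640842398/4511 ≈ 1.2960e+8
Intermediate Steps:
l = -102
x = -6332 (x = -102*61 - 110 = -6222 - 110 = -6332)
-20468*x - 39786/(-13533) = -20468/(1/(-6332)) - 39786/(-13533) = -20468/(-1/6332) - 39786*(-1/13533) = -20468*(-6332) + 13262/4511 = 129603376 + 13262/4511 = 584640842398/4511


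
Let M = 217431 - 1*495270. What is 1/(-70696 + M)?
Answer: -1/348535 ≈ -2.8692e-6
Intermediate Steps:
M = -277839 (M = 217431 - 495270 = -277839)
1/(-70696 + M) = 1/(-70696 - 277839) = 1/(-348535) = -1/348535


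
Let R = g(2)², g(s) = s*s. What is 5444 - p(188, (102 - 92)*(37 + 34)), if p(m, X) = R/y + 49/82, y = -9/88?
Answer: 4132687/738 ≈ 5599.8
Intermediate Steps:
g(s) = s²
R = 16 (R = (2²)² = 4² = 16)
y = -9/88 (y = -9*1/88 = -9/88 ≈ -0.10227)
p(m, X) = -115015/738 (p(m, X) = 16/(-9/88) + 49/82 = 16*(-88/9) + 49*(1/82) = -1408/9 + 49/82 = -115015/738)
5444 - p(188, (102 - 92)*(37 + 34)) = 5444 - 1*(-115015/738) = 5444 + 115015/738 = 4132687/738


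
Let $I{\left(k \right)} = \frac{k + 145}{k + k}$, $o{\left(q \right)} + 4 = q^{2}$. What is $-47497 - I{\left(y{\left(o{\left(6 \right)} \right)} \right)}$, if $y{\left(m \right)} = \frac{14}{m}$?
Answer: $- \frac{667285}{14} \approx -47663.0$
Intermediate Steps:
$o{\left(q \right)} = -4 + q^{2}$
$I{\left(k \right)} = \frac{145 + k}{2 k}$
$-47497 - I{\left(y{\left(o{\left(6 \right)} \right)} \right)} = -47497 - \frac{145 + \frac{14}{-4 + 6^{2}}}{2 \frac{14}{-4 + 6^{2}}} = -47497 - \frac{145 + \frac{14}{-4 + 36}}{2 \frac{14}{-4 + 36}} = -47497 - \frac{145 + \frac{14}{32}}{2 \cdot \frac{14}{32}} = -47497 - \frac{145 + 14 \cdot \frac{1}{32}}{2 \cdot 14 \cdot \frac{1}{32}} = -47497 - \frac{145 + \frac{7}{16}}{2 \cdot \frac{7}{16}} = -47497 - \frac{1}{2} \cdot \frac{16}{7} \cdot \frac{2327}{16} = -47497 - \frac{2327}{14} = - \frac{667285}{14}$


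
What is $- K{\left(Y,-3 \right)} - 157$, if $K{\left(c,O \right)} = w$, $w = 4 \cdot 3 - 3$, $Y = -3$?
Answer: $-166$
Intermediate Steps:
$w = 9$ ($w = 12 - 3 = 9$)
$K{\left(c,O \right)} = 9$
$- K{\left(Y,-3 \right)} - 157 = \left(-1\right) 9 - 157 = -9 - 157 = -166$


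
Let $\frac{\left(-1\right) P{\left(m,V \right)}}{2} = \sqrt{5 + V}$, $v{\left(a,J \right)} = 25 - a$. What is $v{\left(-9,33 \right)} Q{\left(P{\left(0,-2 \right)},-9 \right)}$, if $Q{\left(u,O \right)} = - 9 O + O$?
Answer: $2448$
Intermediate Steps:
$P{\left(m,V \right)} = - 2 \sqrt{5 + V}$
$Q{\left(u,O \right)} = - 8 O$
$v{\left(-9,33 \right)} Q{\left(P{\left(0,-2 \right)},-9 \right)} = \left(25 - -9\right) \left(\left(-8\right) \left(-9\right)\right) = \left(25 + 9\right) 72 = 34 \cdot 72 = 2448$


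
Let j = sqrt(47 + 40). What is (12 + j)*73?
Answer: 876 + 73*sqrt(87) ≈ 1556.9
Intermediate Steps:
j = sqrt(87) ≈ 9.3274
(12 + j)*73 = (12 + sqrt(87))*73 = 876 + 73*sqrt(87)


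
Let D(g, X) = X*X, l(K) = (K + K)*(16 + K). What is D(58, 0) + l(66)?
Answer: 10824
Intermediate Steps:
l(K) = 2*K*(16 + K) (l(K) = (2*K)*(16 + K) = 2*K*(16 + K))
D(g, X) = X**2
D(58, 0) + l(66) = 0**2 + 2*66*(16 + 66) = 0 + 2*66*82 = 0 + 10824 = 10824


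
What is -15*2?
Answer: -30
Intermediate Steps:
-15*2 = -30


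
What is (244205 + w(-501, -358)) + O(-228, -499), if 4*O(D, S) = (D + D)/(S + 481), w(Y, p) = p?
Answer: 731560/3 ≈ 2.4385e+5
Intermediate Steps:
O(D, S) = D/(2*(481 + S)) (O(D, S) = ((D + D)/(S + 481))/4 = ((2*D)/(481 + S))/4 = (2*D/(481 + S))/4 = D/(2*(481 + S)))
(244205 + w(-501, -358)) + O(-228, -499) = (244205 - 358) + (½)*(-228)/(481 - 499) = 243847 + (½)*(-228)/(-18) = 243847 + (½)*(-228)*(-1/18) = 243847 + 19/3 = 731560/3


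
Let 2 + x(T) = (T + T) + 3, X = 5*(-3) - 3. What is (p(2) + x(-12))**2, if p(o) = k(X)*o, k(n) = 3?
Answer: 289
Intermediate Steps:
X = -18 (X = -15 - 3 = -18)
x(T) = 1 + 2*T (x(T) = -2 + ((T + T) + 3) = -2 + (2*T + 3) = -2 + (3 + 2*T) = 1 + 2*T)
p(o) = 3*o
(p(2) + x(-12))**2 = (3*2 + (1 + 2*(-12)))**2 = (6 + (1 - 24))**2 = (6 - 23)**2 = (-17)**2 = 289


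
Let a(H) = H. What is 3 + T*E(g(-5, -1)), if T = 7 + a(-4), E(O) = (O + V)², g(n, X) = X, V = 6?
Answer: 78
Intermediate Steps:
E(O) = (6 + O)² (E(O) = (O + 6)² = (6 + O)²)
T = 3 (T = 7 - 4 = 3)
3 + T*E(g(-5, -1)) = 3 + 3*(6 - 1)² = 3 + 3*5² = 3 + 3*25 = 3 + 75 = 78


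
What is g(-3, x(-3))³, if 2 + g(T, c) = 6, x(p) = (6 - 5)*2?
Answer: 64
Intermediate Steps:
x(p) = 2 (x(p) = 1*2 = 2)
g(T, c) = 4 (g(T, c) = -2 + 6 = 4)
g(-3, x(-3))³ = 4³ = 64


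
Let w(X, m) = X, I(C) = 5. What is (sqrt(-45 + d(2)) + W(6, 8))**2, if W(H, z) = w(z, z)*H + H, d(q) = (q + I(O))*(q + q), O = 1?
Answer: (54 + I*sqrt(17))**2 ≈ 2899.0 + 445.3*I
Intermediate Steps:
d(q) = 2*q*(5 + q) (d(q) = (q + 5)*(q + q) = (5 + q)*(2*q) = 2*q*(5 + q))
W(H, z) = H + H*z (W(H, z) = z*H + H = H*z + H = H + H*z)
(sqrt(-45 + d(2)) + W(6, 8))**2 = (sqrt(-45 + 2*2*(5 + 2)) + 6*(1 + 8))**2 = (sqrt(-45 + 2*2*7) + 6*9)**2 = (sqrt(-45 + 28) + 54)**2 = (sqrt(-17) + 54)**2 = (I*sqrt(17) + 54)**2 = (54 + I*sqrt(17))**2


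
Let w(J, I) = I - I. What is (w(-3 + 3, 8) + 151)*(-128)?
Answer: -19328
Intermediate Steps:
w(J, I) = 0
(w(-3 + 3, 8) + 151)*(-128) = (0 + 151)*(-128) = 151*(-128) = -19328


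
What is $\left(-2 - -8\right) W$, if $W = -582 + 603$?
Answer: $126$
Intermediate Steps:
$W = 21$
$\left(-2 - -8\right) W = \left(-2 - -8\right) 21 = \left(-2 + 8\right) 21 = 6 \cdot 21 = 126$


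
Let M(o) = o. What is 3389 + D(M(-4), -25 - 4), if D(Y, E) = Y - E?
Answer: 3414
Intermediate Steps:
3389 + D(M(-4), -25 - 4) = 3389 + (-4 - (-25 - 4)) = 3389 + (-4 - 1*(-29)) = 3389 + (-4 + 29) = 3389 + 25 = 3414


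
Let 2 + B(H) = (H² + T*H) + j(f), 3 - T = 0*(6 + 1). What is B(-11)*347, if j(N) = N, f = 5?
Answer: 31577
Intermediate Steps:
T = 3 (T = 3 - 0*(6 + 1) = 3 - 0*7 = 3 - 1*0 = 3 + 0 = 3)
B(H) = 3 + H² + 3*H (B(H) = -2 + ((H² + 3*H) + 5) = -2 + (5 + H² + 3*H) = 3 + H² + 3*H)
B(-11)*347 = (3 + (-11)² + 3*(-11))*347 = (3 + 121 - 33)*347 = 91*347 = 31577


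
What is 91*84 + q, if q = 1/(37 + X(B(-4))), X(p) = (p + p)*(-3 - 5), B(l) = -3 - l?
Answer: 160525/21 ≈ 7644.0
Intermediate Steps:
X(p) = -16*p (X(p) = (2*p)*(-8) = -16*p)
q = 1/21 (q = 1/(37 - 16*(-3 - 1*(-4))) = 1/(37 - 16*(-3 + 4)) = 1/(37 - 16*1) = 1/(37 - 16) = 1/21 ≈ 0.047619)
91*84 + q = 91*84 + 1/21 = 7644 + 1/21 = 160525/21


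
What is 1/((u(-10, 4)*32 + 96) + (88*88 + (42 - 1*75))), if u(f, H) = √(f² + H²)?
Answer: 7807/60830465 - 64*√29/60830465 ≈ 0.00012267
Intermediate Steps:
u(f, H) = √(H² + f²)
1/((u(-10, 4)*32 + 96) + (88*88 + (42 - 1*75))) = 1/((√(4² + (-10)²)*32 + 96) + (88*88 + (42 - 1*75))) = 1/((√(16 + 100)*32 + 96) + (7744 + (42 - 75))) = 1/((√116*32 + 96) + (7744 - 33)) = 1/(((2*√29)*32 + 96) + 7711) = 1/((64*√29 + 96) + 7711) = 1/((96 + 64*√29) + 7711) = 1/(7807 + 64*√29)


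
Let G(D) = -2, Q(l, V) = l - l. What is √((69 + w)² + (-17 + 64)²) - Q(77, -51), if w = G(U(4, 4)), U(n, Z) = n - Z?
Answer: √6698 ≈ 81.841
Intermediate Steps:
Q(l, V) = 0
w = -2
√((69 + w)² + (-17 + 64)²) - Q(77, -51) = √((69 - 2)² + (-17 + 64)²) - 1*0 = √(67² + 47²) + 0 = √(4489 + 2209) + 0 = √6698 + 0 = √6698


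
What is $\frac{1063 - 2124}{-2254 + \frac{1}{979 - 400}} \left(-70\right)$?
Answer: $- \frac{8600466}{261013} \approx -32.95$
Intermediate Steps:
$\frac{1063 - 2124}{-2254 + \frac{1}{979 - 400}} \left(-70\right) = - \frac{1061}{-2254 + \frac{1}{579}} \left(-70\right) = - \frac{1061}{- \frac{1305065}{579}} \left(-70\right) = \left(-1061\right) \left(- \frac{579}{1305065}\right) \left(-70\right) = \frac{614319}{1305065} \left(-70\right) = - \frac{8600466}{261013}$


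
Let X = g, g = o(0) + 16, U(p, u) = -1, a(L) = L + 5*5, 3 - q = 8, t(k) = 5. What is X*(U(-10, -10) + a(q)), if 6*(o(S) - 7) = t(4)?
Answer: 2717/6 ≈ 452.83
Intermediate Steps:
q = -5 (q = 3 - 1*8 = 3 - 8 = -5)
o(S) = 47/6 (o(S) = 7 + (⅙)*5 = 7 + ⅚ = 47/6)
a(L) = 25 + L (a(L) = L + 25 = 25 + L)
g = 143/6 (g = 47/6 + 16 = 143/6 ≈ 23.833)
X = 143/6 ≈ 23.833
X*(U(-10, -10) + a(q)) = 143*(-1 + (25 - 5))/6 = 143*(-1 + 20)/6 = (143/6)*19 = 2717/6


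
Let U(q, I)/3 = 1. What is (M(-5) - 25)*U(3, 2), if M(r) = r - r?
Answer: -75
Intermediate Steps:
M(r) = 0
U(q, I) = 3 (U(q, I) = 3*1 = 3)
(M(-5) - 25)*U(3, 2) = (0 - 25)*3 = -25*3 = -75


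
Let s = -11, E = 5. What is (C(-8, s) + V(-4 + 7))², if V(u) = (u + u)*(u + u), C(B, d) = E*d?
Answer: 361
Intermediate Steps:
C(B, d) = 5*d
V(u) = 4*u² (V(u) = (2*u)*(2*u) = 4*u²)
(C(-8, s) + V(-4 + 7))² = (5*(-11) + 4*(-4 + 7)²)² = (-55 + 4*3²)² = (-55 + 4*9)² = (-55 + 36)² = (-19)² = 361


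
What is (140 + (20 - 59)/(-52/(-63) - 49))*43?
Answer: 18376351/3035 ≈ 6054.8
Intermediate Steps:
(140 + (20 - 59)/(-52/(-63) - 49))*43 = (140 - 39/(-52*(-1/63) - 49))*43 = (140 - 39/(52/63 - 49))*43 = (140 - 39/(-3035/63))*43 = (140 - 39*(-63/3035))*43 = (140 + 2457/3035)*43 = (427357/3035)*43 = 18376351/3035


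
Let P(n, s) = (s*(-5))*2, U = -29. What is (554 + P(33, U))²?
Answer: 712336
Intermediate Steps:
P(n, s) = -10*s (P(n, s) = -5*s*2 = -10*s)
(554 + P(33, U))² = (554 - 10*(-29))² = (554 + 290)² = 844² = 712336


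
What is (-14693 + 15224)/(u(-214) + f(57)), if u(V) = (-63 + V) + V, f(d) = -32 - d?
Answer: -531/580 ≈ -0.91552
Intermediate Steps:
u(V) = -63 + 2*V
(-14693 + 15224)/(u(-214) + f(57)) = (-14693 + 15224)/((-63 + 2*(-214)) + (-32 - 1*57)) = 531/((-63 - 428) + (-32 - 57)) = 531/(-491 - 89) = 531/(-580) = 531*(-1/580) = -531/580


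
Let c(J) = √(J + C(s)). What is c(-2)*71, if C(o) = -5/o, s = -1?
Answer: 71*√3 ≈ 122.98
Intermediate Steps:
c(J) = √(5 + J) (c(J) = √(J - 5/(-1)) = √(J - 5*(-1)) = √(J + 5) = √(5 + J))
c(-2)*71 = √(5 - 2)*71 = √3*71 = 71*√3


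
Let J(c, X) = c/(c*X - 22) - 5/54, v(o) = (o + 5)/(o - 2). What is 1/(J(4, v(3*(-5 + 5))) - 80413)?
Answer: -216/17369255 ≈ -1.2436e-5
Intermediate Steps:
v(o) = (5 + o)/(-2 + o)
J(c, X) = -5/54 + c/(-22 + X*c) (J(c, X) = c/(X*c - 22) - 5*1/54 = c/(-22 + X*c) - 5/54 = -5/54 + c/(-22 + X*c))
1/(J(4, v(3*(-5 + 5))) - 80413) = 1/((110 + 54*4 - 5*(5 + 3*(-5 + 5))/(-2 + 3*(-5 + 5))*4)/(54*(-22 + ((5 + 3*(-5 + 5))/(-2 + 3*(-5 + 5)))*4)) - 80413) = 1/((110 + 216 - 5*(5 + 3*0)/(-2 + 3*0)*4)/(54*(-22 + ((5 + 3*0)/(-2 + 3*0))*4)) - 80413) = 1/((110 + 216 - 5*(5 + 0)/(-2 + 0)*4)/(54*(-22 + ((5 + 0)/(-2 + 0))*4)) - 80413) = 1/((110 + 216 - 5*5/(-2)*4)/(54*(-22 + (5/(-2))*4)) - 80413) = 1/((110 + 216 - 5*(-½*5)*4)/(54*(-22 - ½*5*4)) - 80413) = 1/((110 + 216 - 5*(-5/2)*4)/(54*(-22 - 5/2*4)) - 80413) = 1/((110 + 216 + 50)/(54*(-22 - 10)) - 80413) = 1/((1/54)*376/(-32) - 80413) = 1/((1/54)*(-1/32)*376 - 80413) = 1/(-47/216 - 80413) = 1/(-17369255/216) = -216/17369255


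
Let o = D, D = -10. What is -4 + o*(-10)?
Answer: 96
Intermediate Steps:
o = -10
-4 + o*(-10) = -4 - 10*(-10) = -4 + 100 = 96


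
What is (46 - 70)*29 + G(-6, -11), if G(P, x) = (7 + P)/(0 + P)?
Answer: -4177/6 ≈ -696.17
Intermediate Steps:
G(P, x) = (7 + P)/P
(46 - 70)*29 + G(-6, -11) = (46 - 70)*29 + (7 - 6)/(-6) = -24*29 - 1/6*1 = -696 - 1/6 = -4177/6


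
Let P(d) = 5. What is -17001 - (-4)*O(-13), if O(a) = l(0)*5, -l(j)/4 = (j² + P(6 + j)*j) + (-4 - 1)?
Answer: -16601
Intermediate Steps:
l(j) = 20 - 20*j - 4*j² (l(j) = -4*((j² + 5*j) + (-4 - 1)) = -4*((j² + 5*j) - 5) = -4*(-5 + j² + 5*j) = 20 - 20*j - 4*j²)
O(a) = 100 (O(a) = (20 - 20*0 - 4*0²)*5 = (20 + 0 - 4*0)*5 = (20 + 0 + 0)*5 = 20*5 = 100)
-17001 - (-4)*O(-13) = -17001 - (-4)*100 = -17001 - 1*(-400) = -17001 + 400 = -16601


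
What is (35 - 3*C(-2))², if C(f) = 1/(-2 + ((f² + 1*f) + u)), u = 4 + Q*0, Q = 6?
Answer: 18769/16 ≈ 1173.1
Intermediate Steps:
u = 4 (u = 4 + 6*0 = 4 + 0 = 4)
C(f) = 1/(2 + f + f²) (C(f) = 1/(-2 + ((f² + 1*f) + 4)) = 1/(-2 + ((f² + f) + 4)) = 1/(-2 + ((f + f²) + 4)) = 1/(-2 + (4 + f + f²)) = 1/(2 + f + f²))
(35 - 3*C(-2))² = (35 - 3/(2 - 2 + (-2)²))² = (35 - 3/(2 - 2 + 4))² = (35 - 3/4)² = (35 - 3*¼)² = (35 - ¾)² = (137/4)² = 18769/16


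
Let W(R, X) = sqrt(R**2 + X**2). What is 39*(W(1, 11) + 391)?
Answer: 15249 + 39*sqrt(122) ≈ 15680.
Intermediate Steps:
39*(W(1, 11) + 391) = 39*(sqrt(1**2 + 11**2) + 391) = 39*(sqrt(1 + 121) + 391) = 39*(sqrt(122) + 391) = 39*(391 + sqrt(122)) = 15249 + 39*sqrt(122)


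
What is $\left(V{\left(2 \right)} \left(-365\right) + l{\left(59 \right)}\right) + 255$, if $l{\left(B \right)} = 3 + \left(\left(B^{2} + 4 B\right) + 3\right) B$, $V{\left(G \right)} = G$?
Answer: $219008$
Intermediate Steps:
$l{\left(B \right)} = 3 + B \left(3 + B^{2} + 4 B\right)$ ($l{\left(B \right)} = 3 + \left(3 + B^{2} + 4 B\right) B = 3 + B \left(3 + B^{2} + 4 B\right)$)
$\left(V{\left(2 \right)} \left(-365\right) + l{\left(59 \right)}\right) + 255 = \left(2 \left(-365\right) + \left(3 + 59^{3} + 3 \cdot 59 + 4 \cdot 59^{2}\right)\right) + 255 = \left(-730 + \left(3 + 205379 + 177 + 4 \cdot 3481\right)\right) + 255 = \left(-730 + \left(3 + 205379 + 177 + 13924\right)\right) + 255 = \left(-730 + 219483\right) + 255 = 218753 + 255 = 219008$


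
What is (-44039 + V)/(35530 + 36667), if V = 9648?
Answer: -34391/72197 ≈ -0.47635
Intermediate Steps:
(-44039 + V)/(35530 + 36667) = (-44039 + 9648)/(35530 + 36667) = -34391/72197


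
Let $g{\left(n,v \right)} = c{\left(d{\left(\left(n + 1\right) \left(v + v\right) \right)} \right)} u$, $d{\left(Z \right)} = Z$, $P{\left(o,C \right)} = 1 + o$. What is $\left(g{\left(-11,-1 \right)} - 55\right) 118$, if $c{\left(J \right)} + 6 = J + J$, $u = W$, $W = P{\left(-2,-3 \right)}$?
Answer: $-10502$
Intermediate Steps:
$W = -1$ ($W = 1 - 2 = -1$)
$u = -1$
$c{\left(J \right)} = -6 + 2 J$ ($c{\left(J \right)} = -6 + \left(J + J\right) = -6 + 2 J$)
$g{\left(n,v \right)} = 6 - 4 v \left(1 + n\right)$ ($g{\left(n,v \right)} = \left(-6 + 2 \left(n + 1\right) \left(v + v\right)\right) \left(-1\right) = \left(-6 + 2 \left(1 + n\right) 2 v\right) \left(-1\right) = \left(-6 + 2 \cdot 2 v \left(1 + n\right)\right) \left(-1\right) = \left(-6 + 4 v \left(1 + n\right)\right) \left(-1\right) = 6 - 4 v \left(1 + n\right)$)
$\left(g{\left(-11,-1 \right)} - 55\right) 118 = \left(\left(6 - - 4 \left(1 - 11\right)\right) - 55\right) 118 = \left(\left(6 - \left(-4\right) \left(-10\right)\right) - 55\right) 118 = \left(\left(6 - 40\right) - 55\right) 118 = \left(-34 - 55\right) 118 = \left(-89\right) 118 = -10502$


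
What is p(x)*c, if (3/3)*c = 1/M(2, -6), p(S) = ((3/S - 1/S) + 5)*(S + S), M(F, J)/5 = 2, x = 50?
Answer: 252/5 ≈ 50.400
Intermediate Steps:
M(F, J) = 10 (M(F, J) = 5*2 = 10)
p(S) = 2*S*(5 + 2/S) (p(S) = (2/S + 5)*(2*S) = (5 + 2/S)*(2*S) = 2*S*(5 + 2/S))
c = ⅒ (c = 1/10 = ⅒ ≈ 0.10000)
p(x)*c = (4 + 10*50)*(⅒) = (4 + 500)*(⅒) = 504*(⅒) = 252/5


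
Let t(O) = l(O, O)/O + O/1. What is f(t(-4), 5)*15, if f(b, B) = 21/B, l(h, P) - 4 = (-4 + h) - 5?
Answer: 63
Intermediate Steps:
l(h, P) = -5 + h (l(h, P) = 4 + ((-4 + h) - 5) = 4 + (-9 + h) = -5 + h)
t(O) = O + (-5 + O)/O (t(O) = (-5 + O)/O + O/1 = (-5 + O)/O + O*1 = (-5 + O)/O + O = O + (-5 + O)/O)
f(t(-4), 5)*15 = (21/5)*15 = 63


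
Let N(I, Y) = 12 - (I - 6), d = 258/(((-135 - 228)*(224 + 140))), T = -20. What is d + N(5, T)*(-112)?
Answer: -32064075/22022 ≈ -1456.0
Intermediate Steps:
d = -43/22022 (d = 258/((-363*364)) = 258/(-132132) = 258*(-1/132132) = -43/22022 ≈ -0.0019526)
N(I, Y) = 18 - I (N(I, Y) = 12 - (-6 + I) = 12 + (6 - I) = 18 - I)
d + N(5, T)*(-112) = -43/22022 + (18 - 1*5)*(-112) = -43/22022 + (18 - 5)*(-112) = -43/22022 + 13*(-112) = -43/22022 - 1456 = -32064075/22022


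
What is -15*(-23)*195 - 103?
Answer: 67172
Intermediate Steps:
-15*(-23)*195 - 103 = 345*195 - 103 = 67275 - 103 = 67172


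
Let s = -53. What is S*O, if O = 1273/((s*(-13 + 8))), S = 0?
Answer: 0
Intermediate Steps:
O = 1273/265 (O = 1273/((-53*(-13 + 8))) = 1273/((-53*(-5))) = 1273/265 ≈ 4.8038)
S*O = 0*(1273/265) = 0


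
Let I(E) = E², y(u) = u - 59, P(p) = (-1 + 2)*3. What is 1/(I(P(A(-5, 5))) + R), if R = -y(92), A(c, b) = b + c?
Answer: -1/24 ≈ -0.041667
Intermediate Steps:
P(p) = 3 (P(p) = 1*3 = 3)
y(u) = -59 + u
R = -33 (R = -(-59 + 92) = -1*33 = -33)
1/(I(P(A(-5, 5))) + R) = 1/(3² - 33) = 1/(9 - 33) = 1/(-24) = -1/24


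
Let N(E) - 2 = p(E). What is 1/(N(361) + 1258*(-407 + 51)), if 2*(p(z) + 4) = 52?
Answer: -1/447824 ≈ -2.2330e-6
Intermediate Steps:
p(z) = 22 (p(z) = -4 + (½)*52 = -4 + 26 = 22)
N(E) = 24 (N(E) = 2 + 22 = 24)
1/(N(361) + 1258*(-407 + 51)) = 1/(24 + 1258*(-407 + 51)) = 1/(24 + 1258*(-356)) = 1/(24 - 447848) = 1/(-447824) = -1/447824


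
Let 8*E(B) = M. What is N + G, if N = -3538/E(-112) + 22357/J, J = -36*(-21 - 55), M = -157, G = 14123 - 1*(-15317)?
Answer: 12726960673/429552 ≈ 29628.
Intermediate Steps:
G = 29440 (G = 14123 + 15317 = 29440)
E(B) = -157/8 (E(B) = (1/8)*(-157) = -157/8)
J = 2736 (J = -36*(-76) = 2736)
N = 80949793/429552 (N = -3538/(-157/8) + 22357/2736 = -3538*(-8/157) + 22357*(1/2736) = 28304/157 + 22357/2736 = 80949793/429552 ≈ 188.45)
N + G = 80949793/429552 + 29440 = 12726960673/429552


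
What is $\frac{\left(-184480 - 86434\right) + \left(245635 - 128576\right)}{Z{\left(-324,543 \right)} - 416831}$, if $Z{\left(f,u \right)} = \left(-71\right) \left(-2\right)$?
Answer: $\frac{11835}{32053} \approx 0.36923$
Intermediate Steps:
$Z{\left(f,u \right)} = 142$
$\frac{\left(-184480 - 86434\right) + \left(245635 - 128576\right)}{Z{\left(-324,543 \right)} - 416831} = \frac{\left(-184480 - 86434\right) + \left(245635 - 128576\right)}{142 - 416831} = \frac{\left(-184480 - 86434\right) + \left(245635 - 128576\right)}{-416689} = \left(-270914 + 117059\right) \left(- \frac{1}{416689}\right) = \left(-153855\right) \left(- \frac{1}{416689}\right) = \frac{11835}{32053}$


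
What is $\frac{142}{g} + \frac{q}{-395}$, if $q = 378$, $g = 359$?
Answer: $- \frac{79612}{141805} \approx -0.56142$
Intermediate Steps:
$\frac{142}{g} + \frac{q}{-395} = \frac{142}{359} + \frac{378}{-395} = 142 \cdot \frac{1}{359} + 378 \left(- \frac{1}{395}\right) = \frac{142}{359} - \frac{378}{395} = - \frac{79612}{141805}$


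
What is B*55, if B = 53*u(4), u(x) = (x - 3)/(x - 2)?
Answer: 2915/2 ≈ 1457.5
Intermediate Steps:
u(x) = (-3 + x)/(-2 + x)
B = 53/2 (B = 53*((-3 + 4)/(-2 + 4)) = 53*(1/2) = 53*((½)*1) = 53*(½) = 53/2 ≈ 26.500)
B*55 = (53/2)*55 = 2915/2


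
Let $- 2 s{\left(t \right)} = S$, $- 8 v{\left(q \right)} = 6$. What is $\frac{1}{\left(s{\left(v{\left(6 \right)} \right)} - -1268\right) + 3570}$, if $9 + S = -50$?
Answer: $\frac{2}{9735} \approx 0.00020544$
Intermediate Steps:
$S = -59$ ($S = -9 - 50 = -59$)
$v{\left(q \right)} = - \frac{3}{4}$ ($v{\left(q \right)} = \left(- \frac{1}{8}\right) 6 = - \frac{3}{4}$)
$s{\left(t \right)} = \frac{59}{2}$ ($s{\left(t \right)} = \left(- \frac{1}{2}\right) \left(-59\right) = \frac{59}{2}$)
$\frac{1}{\left(s{\left(v{\left(6 \right)} \right)} - -1268\right) + 3570} = \frac{1}{\left(\frac{59}{2} - -1268\right) + 3570} = \frac{1}{\left(\frac{59}{2} + 1268\right) + 3570} = \frac{1}{\frac{2595}{2} + 3570} = \frac{1}{\frac{9735}{2}} = \frac{2}{9735}$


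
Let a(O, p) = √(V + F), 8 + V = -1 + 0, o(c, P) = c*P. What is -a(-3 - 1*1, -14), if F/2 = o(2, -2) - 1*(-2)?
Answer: -I*√13 ≈ -3.6056*I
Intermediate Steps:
o(c, P) = P*c
V = -9 (V = -8 + (-1 + 0) = -8 - 1 = -9)
F = -4 (F = 2*(-2*2 - 1*(-2)) = 2*(-4 + 2) = 2*(-2) = -4)
a(O, p) = I*√13 (a(O, p) = √(-9 - 4) = √(-13) = I*√13)
-a(-3 - 1*1, -14) = -I*√13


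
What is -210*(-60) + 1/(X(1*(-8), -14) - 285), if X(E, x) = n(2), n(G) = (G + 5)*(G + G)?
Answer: 3238199/257 ≈ 12600.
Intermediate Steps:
n(G) = 2*G*(5 + G) (n(G) = (5 + G)*(2*G) = 2*G*(5 + G))
X(E, x) = 28 (X(E, x) = 2*2*(5 + 2) = 2*2*7 = 28)
-210*(-60) + 1/(X(1*(-8), -14) - 285) = -210*(-60) + 1/(28 - 285) = 12600 + 1/(-257) = 12600 - 1/257 = 3238199/257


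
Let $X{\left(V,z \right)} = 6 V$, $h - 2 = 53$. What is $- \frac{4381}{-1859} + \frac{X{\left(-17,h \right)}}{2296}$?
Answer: $\frac{379583}{164164} \approx 2.3122$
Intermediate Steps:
$h = 55$ ($h = 2 + 53 = 55$)
$- \frac{4381}{-1859} + \frac{X{\left(-17,h \right)}}{2296} = - \frac{4381}{-1859} + \frac{6 \left(-17\right)}{2296} = \left(-4381\right) \left(- \frac{1}{1859}\right) - \frac{51}{1148} = \frac{337}{143} - \frac{51}{1148} = \frac{379583}{164164}$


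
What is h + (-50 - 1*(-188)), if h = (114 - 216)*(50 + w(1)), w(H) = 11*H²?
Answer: -6084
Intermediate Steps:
h = -6222 (h = (114 - 216)*(50 + 11*1²) = -102*(50 + 11*1) = -102*(50 + 11) = -102*61 = -6222)
h + (-50 - 1*(-188)) = -6222 + (-50 - 1*(-188)) = -6222 + (-50 + 188) = -6222 + 138 = -6084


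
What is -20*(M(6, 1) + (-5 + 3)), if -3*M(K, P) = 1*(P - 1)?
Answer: 40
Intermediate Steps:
M(K, P) = 1/3 - P/3 (M(K, P) = -(P - 1)/3 = -(-1 + P)/3 = 1/3 - P/3)
-20*(M(6, 1) + (-5 + 3)) = -20*((1/3 - 1/3*1) + (-5 + 3)) = -20*((1/3 - 1/3) - 2) = -20*(0 - 2) = -20*(-2) = 40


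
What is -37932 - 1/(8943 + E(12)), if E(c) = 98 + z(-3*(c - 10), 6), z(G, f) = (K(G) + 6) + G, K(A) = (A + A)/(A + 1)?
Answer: -1715171249/45217 ≈ -37932.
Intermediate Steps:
K(A) = 2*A/(1 + A) (K(A) = (2*A)/(1 + A) = 2*A/(1 + A))
z(G, f) = 6 + G + 2*G/(1 + G) (z(G, f) = (2*G/(1 + G) + 6) + G = (6 + 2*G/(1 + G)) + G = 6 + G + 2*G/(1 + G))
E(c) = 98 + (276 + (30 - 3*c)² - 27*c)/(31 - 3*c) (E(c) = 98 + (6 + (-3*(c - 10))² + 9*(-3*(c - 10)))/(1 - 3*(c - 10)) = 98 + (6 + (-3*(-10 + c))² + 9*(-3*(-10 + c)))/(1 - 3*(-10 + c)) = 98 + (6 + (30 - 3*c)² + 9*(30 - 3*c))/(1 + (30 - 3*c)) = 98 + (6 + (30 - 3*c)² + (270 - 27*c))/(31 - 3*c) = 98 + (276 + (30 - 3*c)² - 27*c)/(31 - 3*c))
-37932 - 1/(8943 + E(12)) = -37932 - 1/(8943 + (-4214 - 9*12² + 501*12)/(-31 + 3*12)) = -37932 - 1/(8943 + (-4214 - 9*144 + 6012)/(-31 + 36)) = -37932 - 1/(8943 + (-4214 - 1296 + 6012)/5) = -37932 - 1/(8943 + (⅕)*502) = -37932 - 1/(8943 + 502/5) = -37932 - 1/45217/5 = -37932 - 1*5/45217 = -37932 - 5/45217 = -1715171249/45217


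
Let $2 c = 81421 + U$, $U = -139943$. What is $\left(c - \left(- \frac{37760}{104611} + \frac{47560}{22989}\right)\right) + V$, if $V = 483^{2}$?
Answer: $\frac{490663294945292}{2404902279} \approx 2.0403 \cdot 10^{5}$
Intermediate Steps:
$V = 233289$
$c = -29261$ ($c = \frac{81421 - 139943}{2} = \frac{1}{2} \left(-58522\right) = -29261$)
$\left(c - \left(- \frac{37760}{104611} + \frac{47560}{22989}\right)\right) + V = \left(-29261 - \left(- \frac{37760}{104611} + \frac{47560}{22989}\right)\right) + 233289 = \left(-29261 - \frac{4107234520}{2404902279}\right) + 233289 = - \frac{70373952820339}{2404902279} + 233289 = \frac{490663294945292}{2404902279}$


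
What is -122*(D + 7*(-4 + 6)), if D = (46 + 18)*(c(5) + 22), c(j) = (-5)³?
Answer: 802516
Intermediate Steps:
c(j) = -125
D = -6592 (D = (46 + 18)*(-125 + 22) = 64*(-103) = -6592)
-122*(D + 7*(-4 + 6)) = -122*(-6592 + 7*(-4 + 6)) = -122*(-6592 + 7*2) = -122*(-6592 + 14) = -122*(-6578) = 802516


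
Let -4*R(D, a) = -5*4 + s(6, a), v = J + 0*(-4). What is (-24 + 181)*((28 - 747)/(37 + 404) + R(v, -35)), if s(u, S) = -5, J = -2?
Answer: 1279393/1764 ≈ 725.28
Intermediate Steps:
v = -2 (v = -2 + 0*(-4) = -2 + 0 = -2)
R(D, a) = 25/4 (R(D, a) = -(-5*4 - 5)/4 = -(-20 - 5)/4 = -1/4*(-25) = 25/4)
(-24 + 181)*((28 - 747)/(37 + 404) + R(v, -35)) = (-24 + 181)*((28 - 747)/(37 + 404) + 25/4) = 157*(-719/441 + 25/4) = 157*(8149/1764) = 1279393/1764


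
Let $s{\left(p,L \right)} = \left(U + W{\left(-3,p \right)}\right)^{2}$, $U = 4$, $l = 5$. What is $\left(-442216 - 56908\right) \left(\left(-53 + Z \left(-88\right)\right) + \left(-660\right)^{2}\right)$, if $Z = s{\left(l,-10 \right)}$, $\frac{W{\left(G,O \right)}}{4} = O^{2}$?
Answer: $257678255364$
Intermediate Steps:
$W{\left(G,O \right)} = 4 O^{2}$
$s{\left(p,L \right)} = \left(4 + 4 p^{2}\right)^{2}$
$Z = 10816$ ($Z = 16 \left(1 + 5^{2}\right)^{2} = 16 \left(1 + 25\right)^{2} = 16 \cdot 26^{2} = 16 \cdot 676 = 10816$)
$\left(-442216 - 56908\right) \left(\left(-53 + Z \left(-88\right)\right) + \left(-660\right)^{2}\right) = \left(-442216 - 56908\right) \left(\left(-53 + 10816 \left(-88\right)\right) + \left(-660\right)^{2}\right) = - 499124 \left(\left(-53 - 951808\right) + 435600\right) = - 499124 \left(-951861 + 435600\right) = \left(-499124\right) \left(-516261\right) = 257678255364$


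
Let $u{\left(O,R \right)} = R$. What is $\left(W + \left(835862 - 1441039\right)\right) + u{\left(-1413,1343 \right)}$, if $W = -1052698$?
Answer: $-1656532$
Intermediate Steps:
$\left(W + \left(835862 - 1441039\right)\right) + u{\left(-1413,1343 \right)} = \left(-1052698 + \left(835862 - 1441039\right)\right) + 1343 = \left(-1052698 - 605177\right) + 1343 = -1657875 + 1343 = -1656532$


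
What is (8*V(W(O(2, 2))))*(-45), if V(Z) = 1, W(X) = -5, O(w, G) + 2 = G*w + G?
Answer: -360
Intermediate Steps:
O(w, G) = -2 + G + G*w (O(w, G) = -2 + (G*w + G) = -2 + (G + G*w) = -2 + G + G*w)
(8*V(W(O(2, 2))))*(-45) = (8*1)*(-45) = 8*(-45) = -360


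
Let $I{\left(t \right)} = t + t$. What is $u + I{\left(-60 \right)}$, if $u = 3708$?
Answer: $3588$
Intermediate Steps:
$I{\left(t \right)} = 2 t$
$u + I{\left(-60 \right)} = 3708 + 2 \left(-60\right) = 3708 - 120 = 3588$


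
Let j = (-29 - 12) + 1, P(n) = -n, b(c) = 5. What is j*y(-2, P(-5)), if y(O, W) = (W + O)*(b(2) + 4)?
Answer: -1080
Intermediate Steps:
y(O, W) = 9*O + 9*W (y(O, W) = (W + O)*(5 + 4) = (O + W)*9 = 9*O + 9*W)
j = -40 (j = -41 + 1 = -40)
j*y(-2, P(-5)) = -40*(9*(-2) + 9*(-1*(-5))) = -40*(-18 + 9*5) = -40*(-18 + 45) = -40*27 = -1080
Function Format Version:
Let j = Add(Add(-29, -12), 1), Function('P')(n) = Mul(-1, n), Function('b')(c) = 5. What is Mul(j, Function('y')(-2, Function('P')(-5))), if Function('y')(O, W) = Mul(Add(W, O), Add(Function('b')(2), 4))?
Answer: -1080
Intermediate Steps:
Function('y')(O, W) = Add(Mul(9, O), Mul(9, W)) (Function('y')(O, W) = Mul(Add(W, O), Add(5, 4)) = Mul(Add(O, W), 9) = Add(Mul(9, O), Mul(9, W)))
j = -40 (j = Add(-41, 1) = -40)
Mul(j, Function('y')(-2, Function('P')(-5))) = Mul(-40, Add(Mul(9, -2), Mul(9, Mul(-1, -5)))) = Mul(-40, Add(-18, Mul(9, 5))) = Mul(-40, Add(-18, 45)) = Mul(-40, 27) = -1080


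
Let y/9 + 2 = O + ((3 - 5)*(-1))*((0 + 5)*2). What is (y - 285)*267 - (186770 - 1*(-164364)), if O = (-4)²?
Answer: -345527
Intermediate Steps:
O = 16
y = 306 (y = -18 + 9*(16 + ((3 - 5)*(-1))*((0 + 5)*2)) = -18 + 9*(16 + (-2*(-1))*(5*2)) = -18 + 9*(16 + 2*10) = -18 + 9*(16 + 20) = -18 + 9*36 = -18 + 324 = 306)
(y - 285)*267 - (186770 - 1*(-164364)) = (306 - 285)*267 - (186770 - 1*(-164364)) = 21*267 - (186770 + 164364) = 5607 - 1*351134 = 5607 - 351134 = -345527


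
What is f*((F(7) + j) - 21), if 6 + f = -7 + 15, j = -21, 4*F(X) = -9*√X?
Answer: -84 - 9*√7/2 ≈ -95.906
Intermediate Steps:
F(X) = -9*√X/4 (F(X) = (-9*√X)/4 = -9*√X/4)
f = 2 (f = -6 + (-7 + 15) = -6 + 8 = 2)
f*((F(7) + j) - 21) = 2*((-9*√7/4 - 21) - 21) = 2*((-21 - 9*√7/4) - 21) = 2*(-42 - 9*√7/4) = -84 - 9*√7/2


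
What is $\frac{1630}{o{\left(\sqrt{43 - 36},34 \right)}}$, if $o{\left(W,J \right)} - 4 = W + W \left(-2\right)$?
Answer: $\frac{6520}{9} + \frac{1630 \sqrt{7}}{9} \approx 1203.6$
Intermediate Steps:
$o{\left(W,J \right)} = 4 - W$ ($o{\left(W,J \right)} = 4 + \left(W + W \left(-2\right)\right) = 4 + \left(W - 2 W\right) = 4 - W$)
$\frac{1630}{o{\left(\sqrt{43 - 36},34 \right)}} = \frac{1630}{4 - \sqrt{43 - 36}} = \frac{1630}{4 - \sqrt{7}}$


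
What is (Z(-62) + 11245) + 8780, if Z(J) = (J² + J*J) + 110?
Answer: 27823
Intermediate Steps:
Z(J) = 110 + 2*J² (Z(J) = (J² + J²) + 110 = 2*J² + 110 = 110 + 2*J²)
(Z(-62) + 11245) + 8780 = ((110 + 2*(-62)²) + 11245) + 8780 = ((110 + 2*3844) + 11245) + 8780 = ((110 + 7688) + 11245) + 8780 = (7798 + 11245) + 8780 = 19043 + 8780 = 27823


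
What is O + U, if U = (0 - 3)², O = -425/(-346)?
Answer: 3539/346 ≈ 10.228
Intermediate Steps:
O = 425/346 (O = -425*(-1/346) = 425/346 ≈ 1.2283)
U = 9 (U = (-3)² = 9)
O + U = 425/346 + 9 = 3539/346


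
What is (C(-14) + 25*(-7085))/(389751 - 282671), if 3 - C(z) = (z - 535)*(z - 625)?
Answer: -527933/107080 ≈ -4.9303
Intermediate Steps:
C(z) = 3 - (-625 + z)*(-535 + z) (C(z) = 3 - (z - 535)*(z - 625) = 3 - (-535 + z)*(-625 + z) = 3 - (-625 + z)*(-535 + z))
(C(-14) + 25*(-7085))/(389751 - 282671) = ((-334372 - 1*(-14)² + 1160*(-14)) + 25*(-7085))/(389751 - 282671) = ((-334372 - 1*196 - 16240) - 177125)/107080 = ((-334372 - 196 - 16240) - 177125)*(1/107080) = (-350808 - 177125)*(1/107080) = -527933*1/107080 = -527933/107080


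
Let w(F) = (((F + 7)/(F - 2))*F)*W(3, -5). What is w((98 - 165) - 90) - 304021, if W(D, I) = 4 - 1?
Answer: -16136663/53 ≈ -3.0447e+5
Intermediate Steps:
W(D, I) = 3
w(F) = 3*F*(7 + F)/(-2 + F) (w(F) = (((F + 7)/(F - 2))*F)*3 = (((7 + F)/(-2 + F))*F)*3 = (F*(7 + F)/(-2 + F))*3 = 3*F*(7 + F)/(-2 + F))
w((98 - 165) - 90) - 304021 = 3*((98 - 165) - 90)*(7 + ((98 - 165) - 90))/(-2 + ((98 - 165) - 90)) - 304021 = 3*(-67 - 90)*(7 + (-67 - 90))/(-2 + (-67 - 90)) - 304021 = 3*(-157)*(7 - 157)/(-2 - 157) - 304021 = 3*(-157)*(-150)/(-159) - 304021 = 3*(-157)*(-1/159)*(-150) - 304021 = -23550/53 - 304021 = -16136663/53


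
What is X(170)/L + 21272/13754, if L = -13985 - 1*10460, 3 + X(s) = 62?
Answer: 259591277/168108265 ≈ 1.5442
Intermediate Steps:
X(s) = 59 (X(s) = -3 + 62 = 59)
L = -24445 (L = -13985 - 10460 = -24445)
X(170)/L + 21272/13754 = 59/(-24445) + 21272/13754 = 59*(-1/24445) + 21272*(1/13754) = -59/24445 + 10636/6877 = 259591277/168108265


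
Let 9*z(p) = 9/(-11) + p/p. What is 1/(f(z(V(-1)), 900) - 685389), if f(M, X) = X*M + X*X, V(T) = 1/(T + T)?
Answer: 11/1370921 ≈ 8.0238e-6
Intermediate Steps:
V(T) = 1/(2*T)
z(p) = 2/99 (z(p) = (9/(-11) + p/p)/9 = (9*(-1/11) + 1)/9 = (-9/11 + 1)/9 = (⅑)*(2/11) = 2/99)
f(M, X) = X² + M*X (f(M, X) = M*X + X² = X² + M*X)
1/(f(z(V(-1)), 900) - 685389) = 1/(900*(2/99 + 900) - 685389) = 1/(900*(89102/99) - 685389) = 1/(8910200/11 - 685389) = 1/(1370921/11) = 11/1370921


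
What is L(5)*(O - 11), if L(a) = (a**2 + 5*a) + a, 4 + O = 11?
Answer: -220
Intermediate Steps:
O = 7 (O = -4 + 11 = 7)
L(a) = a**2 + 6*a
L(5)*(O - 11) = (5*(6 + 5))*(7 - 11) = (5*11)*(-4) = 55*(-4) = -220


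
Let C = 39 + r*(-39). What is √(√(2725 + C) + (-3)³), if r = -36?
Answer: √(-27 + 2*√1042) ≈ 6.1286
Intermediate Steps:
C = 1443 (C = 39 - 36*(-39) = 39 + 1404 = 1443)
√(√(2725 + C) + (-3)³) = √(√(2725 + 1443) + (-3)³) = √(√4168 - 27) = √(2*√1042 - 27) = √(-27 + 2*√1042)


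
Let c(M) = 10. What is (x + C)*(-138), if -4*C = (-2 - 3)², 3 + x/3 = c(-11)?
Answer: -4071/2 ≈ -2035.5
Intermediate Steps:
x = 21 (x = -9 + 3*10 = -9 + 30 = 21)
C = -25/4 (C = -(-2 - 3)²/4 = -¼*(-5)² = -¼*25 = -25/4 ≈ -6.2500)
(x + C)*(-138) = (21 - 25/4)*(-138) = (59/4)*(-138) = -4071/2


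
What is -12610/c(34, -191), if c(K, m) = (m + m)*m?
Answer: -6305/36481 ≈ -0.17283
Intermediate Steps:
c(K, m) = 2*m² (c(K, m) = (2*m)*m = 2*m²)
-12610/c(34, -191) = -12610/(2*(-191)²) = -12610/(2*36481) = -12610/72962 = -12610*1/72962 = -6305/36481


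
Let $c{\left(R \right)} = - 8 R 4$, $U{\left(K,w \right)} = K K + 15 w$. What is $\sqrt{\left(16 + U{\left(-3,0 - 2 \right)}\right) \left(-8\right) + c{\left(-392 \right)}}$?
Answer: $22 \sqrt{26} \approx 112.18$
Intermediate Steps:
$U{\left(K,w \right)} = K^{2} + 15 w$
$c{\left(R \right)} = - 32 R$
$\sqrt{\left(16 + U{\left(-3,0 - 2 \right)}\right) \left(-8\right) + c{\left(-392 \right)}} = \sqrt{\left(16 + \left(\left(-3\right)^{2} + 15 \left(0 - 2\right)\right)\right) \left(-8\right) - -12544} = \sqrt{\left(16 + \left(9 + 15 \left(0 - 2\right)\right)\right) \left(-8\right) + 12544} = \sqrt{\left(16 + \left(9 + 15 \left(-2\right)\right)\right) \left(-8\right) + 12544} = \sqrt{\left(16 + \left(9 - 30\right)\right) \left(-8\right) + 12544} = \sqrt{\left(16 - 21\right) \left(-8\right) + 12544} = \sqrt{\left(-5\right) \left(-8\right) + 12544} = \sqrt{40 + 12544} = \sqrt{12584} = 22 \sqrt{26}$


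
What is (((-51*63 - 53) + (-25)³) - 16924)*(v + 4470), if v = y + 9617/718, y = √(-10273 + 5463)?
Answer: -115291242755/718 - 35815*I*√4810 ≈ -1.6057e+8 - 2.4839e+6*I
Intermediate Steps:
y = I*√4810 (y = √(-4810) = I*√4810 ≈ 69.354*I)
v = 9617/718 + I*√4810 (v = I*√4810 + 9617/718 = 9617/718 + I*√4810 ≈ 13.394 + 69.354*I)
(((-51*63 - 53) + (-25)³) - 16924)*(v + 4470) = (((-51*63 - 53) + (-25)³) - 16924)*((9617/718 + I*√4810) + 4470) = (((-3213 - 53) - 15625) - 16924)*(3219077/718 + I*√4810) = ((-3266 - 15625) - 16924)*(3219077/718 + I*√4810) = (-18891 - 16924)*(3219077/718 + I*√4810) = -35815*(3219077/718 + I*√4810) = -115291242755/718 - 35815*I*√4810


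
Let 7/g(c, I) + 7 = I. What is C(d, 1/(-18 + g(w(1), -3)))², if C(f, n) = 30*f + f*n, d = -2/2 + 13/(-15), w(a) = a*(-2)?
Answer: 983449600/314721 ≈ 3124.8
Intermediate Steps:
w(a) = -2*a
g(c, I) = 7/(-7 + I)
d = -28/15 (d = -2*½ + 13*(-1/15) = -1 - 13/15 = -28/15 ≈ -1.8667)
C(d, 1/(-18 + g(w(1), -3)))² = (-28*(30 + 1/(-18 + 7/(-7 - 3)))/15)² = (-28*(30 + 1/(-18 + 7/(-10)))/15)² = (-28*(30 + 1/(-18 + 7*(-⅒)))/15)² = (-28*(30 + 1/(-18 - 7/10))/15)² = (-28*(30 + 1/(-187/10))/15)² = (-28*(30 - 10/187)/15)² = (-28/15*5600/187)² = (-31360/561)² = 983449600/314721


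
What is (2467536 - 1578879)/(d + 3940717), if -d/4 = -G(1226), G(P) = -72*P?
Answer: 888657/3587629 ≈ 0.24770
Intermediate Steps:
d = -353088 (d = -(-4)*(-72*1226) = -(-4)*(-88272) = -4*88272 = -353088)
(2467536 - 1578879)/(d + 3940717) = (2467536 - 1578879)/(-353088 + 3940717) = 888657/3587629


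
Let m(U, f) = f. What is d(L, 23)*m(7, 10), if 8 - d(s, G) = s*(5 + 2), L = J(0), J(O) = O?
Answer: 80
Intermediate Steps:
L = 0
d(s, G) = 8 - 7*s (d(s, G) = 8 - s*(5 + 2) = 8 - s*7 = 8 - 7*s)
d(L, 23)*m(7, 10) = (8 - 7*0)*10 = (8 + 0)*10 = 8*10 = 80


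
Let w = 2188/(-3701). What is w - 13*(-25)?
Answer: 1200637/3701 ≈ 324.41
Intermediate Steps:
w = -2188/3701 (w = 2188*(-1/3701) = -2188/3701 ≈ -0.59119)
w - 13*(-25) = -2188/3701 - 13*(-25) = -2188/3701 + 325 = 1200637/3701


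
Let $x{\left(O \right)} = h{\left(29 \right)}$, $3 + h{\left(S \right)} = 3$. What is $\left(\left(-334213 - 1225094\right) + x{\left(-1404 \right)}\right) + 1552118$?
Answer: $-7189$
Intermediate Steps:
$h{\left(S \right)} = 0$ ($h{\left(S \right)} = -3 + 3 = 0$)
$x{\left(O \right)} = 0$
$\left(\left(-334213 - 1225094\right) + x{\left(-1404 \right)}\right) + 1552118 = \left(\left(-334213 - 1225094\right) + 0\right) + 1552118 = \left(-1559307 + 0\right) + 1552118 = -1559307 + 1552118 = -7189$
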